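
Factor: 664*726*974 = 469530336 = 2^5*3^1* 11^2*83^1*487^1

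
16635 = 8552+8083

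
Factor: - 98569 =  - 241^1*409^1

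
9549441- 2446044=7103397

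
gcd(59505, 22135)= 5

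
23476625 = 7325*3205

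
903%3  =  0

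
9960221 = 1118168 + 8842053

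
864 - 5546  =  -4682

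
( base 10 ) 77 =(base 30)2h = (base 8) 115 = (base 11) 70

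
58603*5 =293015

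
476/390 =238/195 = 1.22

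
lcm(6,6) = 6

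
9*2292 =20628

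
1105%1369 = 1105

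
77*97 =7469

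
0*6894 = 0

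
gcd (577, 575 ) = 1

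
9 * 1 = 9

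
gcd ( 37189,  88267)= 1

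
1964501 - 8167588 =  - 6203087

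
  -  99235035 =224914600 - 324149635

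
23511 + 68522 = 92033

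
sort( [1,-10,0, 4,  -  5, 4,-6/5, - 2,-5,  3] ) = [ - 10, - 5,-5, - 2, - 6/5, 0, 1, 3, 4,4 ]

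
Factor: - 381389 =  - 381389^1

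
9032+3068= 12100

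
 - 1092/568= - 273/142= - 1.92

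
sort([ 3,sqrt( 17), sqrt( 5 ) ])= [ sqrt(5 ), 3,  sqrt( 17)]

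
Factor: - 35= - 5^1*7^1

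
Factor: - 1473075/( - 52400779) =3^2*5^2*  79^( - 1 )*6547^1*663301^( - 1) 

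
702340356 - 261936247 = 440404109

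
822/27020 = 411/13510= 0.03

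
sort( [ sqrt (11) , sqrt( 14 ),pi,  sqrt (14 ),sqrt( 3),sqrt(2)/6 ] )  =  [ sqrt(2)/6, sqrt(3 ),pi,sqrt( 11),sqrt(14),sqrt( 14) ] 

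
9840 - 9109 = 731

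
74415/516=144 + 37/172 = 144.22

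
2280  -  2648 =  -  368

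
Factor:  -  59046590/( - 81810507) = 2^1*3^( - 1 )*5^1*1459^( -1 )*1637^1  *3607^1*18691^( - 1) 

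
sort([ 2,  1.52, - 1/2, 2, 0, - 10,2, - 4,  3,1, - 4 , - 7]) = [ - 10,- 7,-4, - 4,-1/2  ,  0,1,1.52,2, 2,  2, 3]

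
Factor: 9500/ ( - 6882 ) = -4750/3441 = -2^1*3^( - 1 )*5^3*19^1*31^(-1)*37^( - 1) 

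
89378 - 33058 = 56320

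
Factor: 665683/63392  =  2^( - 5)*7^( - 1)*43^1 * 113^1*137^1*283^(-1 ) 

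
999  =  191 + 808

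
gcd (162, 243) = 81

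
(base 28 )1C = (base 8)50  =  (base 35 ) 15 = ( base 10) 40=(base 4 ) 220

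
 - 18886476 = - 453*41692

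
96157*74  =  7115618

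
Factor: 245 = 5^1* 7^2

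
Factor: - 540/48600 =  - 2^( - 1)*3^( - 2)*5^( - 1) = - 1/90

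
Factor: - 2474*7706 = - 2^2*1237^1*3853^1 =- 19064644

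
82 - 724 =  - 642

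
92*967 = 88964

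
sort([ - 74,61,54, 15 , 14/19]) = [ - 74,14/19, 15, 54,  61] 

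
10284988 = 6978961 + 3306027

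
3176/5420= 794/1355= 0.59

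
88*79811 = 7023368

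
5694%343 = 206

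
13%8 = 5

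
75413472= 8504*8868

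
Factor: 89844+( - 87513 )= 3^2*7^1*37^1 = 2331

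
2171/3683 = 2171/3683 = 0.59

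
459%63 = 18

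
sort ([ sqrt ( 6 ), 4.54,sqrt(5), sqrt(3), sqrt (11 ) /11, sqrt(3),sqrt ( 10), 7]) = [sqrt ( 11)/11, sqrt ( 3 ),sqrt(3), sqrt( 5 ),sqrt(6),  sqrt(10 ),4.54, 7 ]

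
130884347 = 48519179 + 82365168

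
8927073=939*9507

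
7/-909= - 1 + 902/909 = - 0.01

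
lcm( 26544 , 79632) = 79632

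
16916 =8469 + 8447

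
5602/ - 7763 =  -5602/7763=- 0.72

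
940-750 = 190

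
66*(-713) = -47058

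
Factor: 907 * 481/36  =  436267/36 = 2^( - 2)*3^( - 2) * 13^1 * 37^1*907^1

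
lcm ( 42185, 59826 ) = 3290430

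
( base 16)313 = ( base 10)787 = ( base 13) 487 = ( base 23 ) 1b5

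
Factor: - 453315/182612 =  - 705/284= - 2^( - 2)*3^1*5^1  *47^1 * 71^( - 1)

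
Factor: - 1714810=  - 2^1*5^1 * 171481^1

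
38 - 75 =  - 37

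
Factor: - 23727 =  - 3^1*11^1*719^1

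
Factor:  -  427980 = -2^2*3^1*5^1*7^1*1019^1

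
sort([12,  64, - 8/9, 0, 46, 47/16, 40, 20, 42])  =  [  -  8/9,  0 , 47/16 , 12, 20,40, 42, 46,  64]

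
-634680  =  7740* ( - 82 ) 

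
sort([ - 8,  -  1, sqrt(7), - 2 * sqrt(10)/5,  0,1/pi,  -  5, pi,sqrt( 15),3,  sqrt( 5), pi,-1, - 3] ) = [ - 8,  -  5, - 3,  -  2*sqrt(10)/5,- 1,-1,0,1/pi, sqrt( 5), sqrt(7),3,  pi,  pi,sqrt( 15)] 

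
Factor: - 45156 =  - 2^2*3^1*53^1*71^1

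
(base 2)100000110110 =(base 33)1UN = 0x836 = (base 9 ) 2785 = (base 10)2102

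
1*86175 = 86175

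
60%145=60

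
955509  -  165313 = 790196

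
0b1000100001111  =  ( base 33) 40b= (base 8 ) 10417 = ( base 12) 263b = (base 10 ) 4367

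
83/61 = 1 + 22/61= 1.36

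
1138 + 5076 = 6214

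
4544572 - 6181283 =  -1636711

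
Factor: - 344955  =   - 3^1*5^1*13^1*29^1 * 61^1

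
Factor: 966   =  2^1*3^1*7^1*23^1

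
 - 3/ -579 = 1/193 = 0.01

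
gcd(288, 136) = 8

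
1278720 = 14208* 90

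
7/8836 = 7/8836  =  0.00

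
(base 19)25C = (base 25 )184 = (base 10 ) 829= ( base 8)1475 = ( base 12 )591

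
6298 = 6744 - 446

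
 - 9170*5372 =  - 49261240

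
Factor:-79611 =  - 3^1*7^1*17^1*223^1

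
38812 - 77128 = -38316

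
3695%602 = 83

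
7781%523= 459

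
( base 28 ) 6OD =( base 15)18e4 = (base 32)58d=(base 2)1010100001101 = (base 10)5389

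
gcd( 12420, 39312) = 108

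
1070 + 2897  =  3967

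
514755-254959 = 259796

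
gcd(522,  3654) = 522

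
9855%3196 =267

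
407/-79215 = -407/79215 = - 0.01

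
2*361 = 722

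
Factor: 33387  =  3^1*31^1*359^1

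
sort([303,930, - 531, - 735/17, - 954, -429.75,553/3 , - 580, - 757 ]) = [ - 954,-757, - 580, - 531, - 429.75, - 735/17, 553/3,303,930]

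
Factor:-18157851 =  - 3^4*224171^1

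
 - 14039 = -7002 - 7037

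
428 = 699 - 271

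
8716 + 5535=14251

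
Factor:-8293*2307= -3^1*769^1*8293^1  =  - 19131951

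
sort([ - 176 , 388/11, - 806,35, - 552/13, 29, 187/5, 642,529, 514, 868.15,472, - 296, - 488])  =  [ - 806, - 488 ,- 296,-176,- 552/13,  29, 35,  388/11, 187/5,  472, 514, 529,642, 868.15] 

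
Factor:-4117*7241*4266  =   - 127174566402 = - 2^1*3^3*13^1*23^1*79^1 * 179^1*557^1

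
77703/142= 547 + 29/142 = 547.20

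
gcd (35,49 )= 7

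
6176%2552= 1072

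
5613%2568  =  477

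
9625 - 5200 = 4425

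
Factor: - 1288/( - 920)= 7/5 =5^(-1)*7^1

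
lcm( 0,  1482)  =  0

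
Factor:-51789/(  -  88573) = 3^1*23^(-1 )*61^1*283^1  *  3851^( - 1) 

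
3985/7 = 569 + 2/7 = 569.29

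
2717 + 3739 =6456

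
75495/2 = 75495/2=37747.50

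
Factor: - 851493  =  - 3^1*283831^1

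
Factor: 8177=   13^1 * 17^1 * 37^1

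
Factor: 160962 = 2^1*3^1*139^1*193^1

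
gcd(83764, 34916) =172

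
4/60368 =1/15092 = 0.00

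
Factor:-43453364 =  - 2^2*1753^1*6197^1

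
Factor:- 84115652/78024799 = -2^2 * 31^( - 1 ) *37^1*568349^1*2516929^( - 1 )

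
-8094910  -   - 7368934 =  -725976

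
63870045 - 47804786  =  16065259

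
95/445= 19/89 = 0.21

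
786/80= 9 + 33/40=9.82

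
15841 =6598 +9243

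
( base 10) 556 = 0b1000101100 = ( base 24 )n4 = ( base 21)15A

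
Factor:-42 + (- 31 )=-73^1=- 73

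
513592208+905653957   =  1419246165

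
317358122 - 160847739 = 156510383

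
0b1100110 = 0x66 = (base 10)102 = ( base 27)3l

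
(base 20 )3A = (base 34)22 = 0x46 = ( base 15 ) 4A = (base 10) 70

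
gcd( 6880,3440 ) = 3440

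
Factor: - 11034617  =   - 11^1*41^1*43^1*569^1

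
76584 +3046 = 79630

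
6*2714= 16284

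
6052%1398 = 460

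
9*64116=577044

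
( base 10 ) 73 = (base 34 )25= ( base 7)133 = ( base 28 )2h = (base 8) 111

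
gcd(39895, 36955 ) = 5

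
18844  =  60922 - 42078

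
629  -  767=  - 138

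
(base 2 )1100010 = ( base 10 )98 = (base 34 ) 2u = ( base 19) 53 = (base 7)200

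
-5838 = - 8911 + 3073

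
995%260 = 215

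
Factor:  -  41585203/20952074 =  - 3780473/1904734 = -2^( - 1)*13^( - 1)*73259^( - 1)*3780473^1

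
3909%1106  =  591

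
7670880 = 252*30440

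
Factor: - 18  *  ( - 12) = 2^3*3^3  =  216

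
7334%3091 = 1152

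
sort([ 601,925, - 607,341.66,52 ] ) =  [ - 607,52,341.66,601,925 ]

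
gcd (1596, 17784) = 228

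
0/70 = 0 = 0.00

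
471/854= 471/854= 0.55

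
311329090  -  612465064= -301135974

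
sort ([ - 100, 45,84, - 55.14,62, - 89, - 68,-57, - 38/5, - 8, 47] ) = [-100, - 89, - 68,-57,- 55.14, - 8, - 38/5,45,47,62,84 ]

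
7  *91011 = 637077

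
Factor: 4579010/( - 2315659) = -2^1*5^1*31^1*14771^1*2315659^(-1) 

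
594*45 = 26730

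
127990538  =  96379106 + 31611432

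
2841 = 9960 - 7119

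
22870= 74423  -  51553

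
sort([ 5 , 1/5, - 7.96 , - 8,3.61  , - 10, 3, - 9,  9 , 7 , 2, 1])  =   [ - 10, - 9, - 8, - 7.96, 1/5,1, 2,3, 3.61, 5, 7, 9 ] 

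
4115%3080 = 1035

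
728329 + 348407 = 1076736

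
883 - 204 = 679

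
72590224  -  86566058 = -13975834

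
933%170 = 83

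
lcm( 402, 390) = 26130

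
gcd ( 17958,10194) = 6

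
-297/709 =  - 1 + 412/709 = -0.42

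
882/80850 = 3/275 = 0.01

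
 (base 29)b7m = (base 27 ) CQQ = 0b10010100000100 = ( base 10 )9476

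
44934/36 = 1248 + 1/6 = 1248.17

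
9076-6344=2732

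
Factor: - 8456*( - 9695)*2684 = 2^5*5^1 * 7^2*11^1*61^1 *151^1*277^1 = 220036789280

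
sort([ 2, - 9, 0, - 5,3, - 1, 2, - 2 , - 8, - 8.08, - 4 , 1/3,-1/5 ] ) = [ - 9, - 8.08,  -  8,-5, - 4, - 2 , - 1,-1/5, 0,1/3 , 2,2 , 3]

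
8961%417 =204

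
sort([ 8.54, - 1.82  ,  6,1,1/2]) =[ - 1.82, 1/2,1 , 6, 8.54 ]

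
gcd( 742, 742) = 742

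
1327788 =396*3353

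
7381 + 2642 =10023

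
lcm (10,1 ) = 10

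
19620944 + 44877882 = 64498826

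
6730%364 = 178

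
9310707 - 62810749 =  - 53500042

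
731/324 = 2+83/324 = 2.26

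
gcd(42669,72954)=9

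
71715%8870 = 755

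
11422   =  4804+6618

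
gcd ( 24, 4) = 4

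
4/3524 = 1/881 =0.00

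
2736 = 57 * 48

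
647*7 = 4529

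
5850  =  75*78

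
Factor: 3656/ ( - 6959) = - 2^3*457^1*6959^( - 1 ) 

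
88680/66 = 14780/11 = 1343.64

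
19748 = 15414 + 4334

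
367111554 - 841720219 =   -  474608665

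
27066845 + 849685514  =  876752359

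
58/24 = 2 + 5/12  =  2.42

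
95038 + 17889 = 112927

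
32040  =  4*8010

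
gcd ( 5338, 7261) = 1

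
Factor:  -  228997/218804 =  - 2^(-2)*19^( - 1 ) * 31^1*83^1 *89^1*2879^( - 1)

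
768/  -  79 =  - 768/79 = -9.72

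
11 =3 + 8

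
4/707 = 4/707=0.01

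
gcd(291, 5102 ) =1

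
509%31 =13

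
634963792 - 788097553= - 153133761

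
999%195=24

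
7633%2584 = 2465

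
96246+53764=150010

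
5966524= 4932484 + 1034040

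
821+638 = 1459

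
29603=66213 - 36610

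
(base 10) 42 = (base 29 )1D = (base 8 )52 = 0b101010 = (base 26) 1G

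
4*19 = 76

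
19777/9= 2197 + 4/9 = 2197.44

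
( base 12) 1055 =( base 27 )2CB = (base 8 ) 3401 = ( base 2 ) 11100000001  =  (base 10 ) 1793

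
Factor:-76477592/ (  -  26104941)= 2^3*3^( - 2 )*1451^( - 1)*1999^(  -  1)*9559699^1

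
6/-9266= - 1 +4630/4633 = - 0.00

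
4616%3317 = 1299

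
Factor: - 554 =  - 2^1 * 277^1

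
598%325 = 273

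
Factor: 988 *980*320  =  309836800 = 2^10 * 5^2*7^2 * 13^1*19^1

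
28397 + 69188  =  97585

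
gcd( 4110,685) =685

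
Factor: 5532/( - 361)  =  -2^2*3^1*19^ ( - 2)*461^1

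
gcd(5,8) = 1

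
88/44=2  =  2.00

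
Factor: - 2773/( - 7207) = 47^1*59^1* 7207^( - 1 )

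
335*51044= 17099740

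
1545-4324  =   - 2779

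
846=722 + 124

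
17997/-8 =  - 2250 + 3/8 = - 2249.62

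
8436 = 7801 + 635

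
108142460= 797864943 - 689722483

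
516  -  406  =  110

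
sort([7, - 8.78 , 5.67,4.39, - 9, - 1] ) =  [ - 9,-8.78,-1,  4.39,5.67,7 ]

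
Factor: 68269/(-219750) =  - 2^(  -  1 )*3^ ( - 1)*5^(-3)*233^1 = - 233/750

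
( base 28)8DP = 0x1a05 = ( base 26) 9M5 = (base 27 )93j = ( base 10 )6661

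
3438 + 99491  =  102929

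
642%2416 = 642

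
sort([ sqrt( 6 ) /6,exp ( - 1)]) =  [exp( - 1), sqrt( 6 )/6]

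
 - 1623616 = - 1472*1103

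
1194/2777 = 1194/2777 = 0.43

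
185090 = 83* 2230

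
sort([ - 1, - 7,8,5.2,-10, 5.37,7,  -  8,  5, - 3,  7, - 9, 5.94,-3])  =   [ - 10 ,-9,  -  8, - 7, - 3, - 3, - 1,5,5.2, 5.37,5.94, 7, 7, 8 ]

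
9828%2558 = 2154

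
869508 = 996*873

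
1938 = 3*646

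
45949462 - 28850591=17098871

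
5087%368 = 303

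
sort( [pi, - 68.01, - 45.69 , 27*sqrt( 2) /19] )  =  [ - 68.01, - 45.69, 27*sqrt( 2)/19, pi] 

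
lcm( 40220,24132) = 120660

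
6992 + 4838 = 11830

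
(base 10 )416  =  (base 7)1133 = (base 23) i2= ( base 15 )1cb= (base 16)1A0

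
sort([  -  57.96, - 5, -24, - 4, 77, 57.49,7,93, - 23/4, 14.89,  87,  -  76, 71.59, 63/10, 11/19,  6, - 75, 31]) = [ - 76 , - 75, - 57.96, - 24, - 23/4, - 5, - 4, 11/19, 6, 63/10,7 , 14.89 , 31, 57.49, 71.59, 77,87, 93]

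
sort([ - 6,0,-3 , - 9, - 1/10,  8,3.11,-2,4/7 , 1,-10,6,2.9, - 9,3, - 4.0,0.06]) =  [ - 10, - 9, - 9,-6, - 4.0, - 3, -2, - 1/10, 0,0.06,4/7,1, 2.9,3,  3.11,6, 8 ]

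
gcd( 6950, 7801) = 1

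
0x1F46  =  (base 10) 8006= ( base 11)6019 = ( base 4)1331012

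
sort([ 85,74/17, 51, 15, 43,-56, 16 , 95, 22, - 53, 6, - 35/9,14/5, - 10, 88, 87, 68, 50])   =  [ - 56, - 53, - 10, - 35/9, 14/5, 74/17,6, 15  ,  16,22 , 43,50 , 51, 68, 85, 87, 88, 95 ] 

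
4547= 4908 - 361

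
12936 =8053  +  4883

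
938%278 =104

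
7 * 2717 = 19019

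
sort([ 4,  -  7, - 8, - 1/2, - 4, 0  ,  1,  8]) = [-8, - 7,-4, - 1/2, 0,1, 4, 8 ]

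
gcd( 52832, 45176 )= 8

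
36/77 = 36/77  =  0.47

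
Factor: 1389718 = 2^1*11^1*181^1*349^1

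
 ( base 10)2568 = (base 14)d16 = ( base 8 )5010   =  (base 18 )7GC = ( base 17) 8f1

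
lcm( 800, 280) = 5600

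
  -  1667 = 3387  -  5054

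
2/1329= 2/1329= 0.00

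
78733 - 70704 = 8029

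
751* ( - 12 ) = -9012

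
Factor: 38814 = 2^1*3^1*6469^1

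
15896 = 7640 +8256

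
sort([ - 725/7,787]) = [ - 725/7, 787 ] 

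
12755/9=12755/9 = 1417.22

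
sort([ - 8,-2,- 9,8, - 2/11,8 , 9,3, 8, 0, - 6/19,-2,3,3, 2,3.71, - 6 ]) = [ - 9,  -  8, - 6,  -  2, - 2, - 6/19,  -  2/11, 0  ,  2, 3, 3, 3, 3.71 , 8, 8,8,9 ]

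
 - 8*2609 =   -  20872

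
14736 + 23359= 38095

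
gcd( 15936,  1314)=6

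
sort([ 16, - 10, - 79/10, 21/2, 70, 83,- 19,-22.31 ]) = [ - 22.31,-19, - 10,-79/10,21/2 , 16 , 70,83 ]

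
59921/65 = 921 + 56/65 = 921.86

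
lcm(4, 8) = 8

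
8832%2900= 132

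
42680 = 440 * 97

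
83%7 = 6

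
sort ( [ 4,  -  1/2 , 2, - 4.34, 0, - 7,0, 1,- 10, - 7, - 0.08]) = [-10,-7, - 7, - 4.34,- 1/2, - 0.08,0, 0, 1 , 2,  4 ]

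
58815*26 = 1529190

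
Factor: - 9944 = -2^3 * 11^1*113^1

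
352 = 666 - 314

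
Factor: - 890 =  - 2^1*5^1*89^1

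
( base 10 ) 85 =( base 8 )125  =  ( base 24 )3D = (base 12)71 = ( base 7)151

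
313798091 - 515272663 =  - 201474572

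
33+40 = 73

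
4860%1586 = 102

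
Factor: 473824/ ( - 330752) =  - 2^( - 5)*13^1*19^(  -  1 )*67^1=- 871/608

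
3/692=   3/692 = 0.00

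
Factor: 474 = 2^1*3^1*79^1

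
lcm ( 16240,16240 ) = 16240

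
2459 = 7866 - 5407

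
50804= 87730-36926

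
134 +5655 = 5789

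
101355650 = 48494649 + 52861001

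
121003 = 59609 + 61394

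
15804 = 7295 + 8509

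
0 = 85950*0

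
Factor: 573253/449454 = 2^(-1) * 3^( - 1) * 173^( - 1)*433^( - 1 )*573253^1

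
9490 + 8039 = 17529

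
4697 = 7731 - 3034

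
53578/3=53578/3 = 17859.33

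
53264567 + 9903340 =63167907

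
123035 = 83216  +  39819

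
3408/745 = 4+428/745=4.57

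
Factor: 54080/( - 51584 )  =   - 65/62=- 2^(  -  1 )*5^1*13^1*31^ ( - 1 ) 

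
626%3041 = 626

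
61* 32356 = 1973716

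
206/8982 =103/4491  =  0.02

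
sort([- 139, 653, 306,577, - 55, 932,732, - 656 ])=[-656, - 139,-55,306,577,653,732,932 ] 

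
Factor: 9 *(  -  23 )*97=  - 20079=-  3^2*23^1*97^1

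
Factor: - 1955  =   - 5^1*17^1*23^1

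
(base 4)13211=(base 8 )745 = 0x1E5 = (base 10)485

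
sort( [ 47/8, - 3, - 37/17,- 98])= [ - 98, - 3,  -  37/17, 47/8] 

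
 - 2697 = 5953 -8650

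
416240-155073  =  261167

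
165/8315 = 33/1663 = 0.02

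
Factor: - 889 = - 7^1*127^1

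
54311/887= 61 + 204/887 = 61.23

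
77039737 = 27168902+49870835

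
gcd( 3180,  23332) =4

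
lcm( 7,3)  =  21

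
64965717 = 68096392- 3130675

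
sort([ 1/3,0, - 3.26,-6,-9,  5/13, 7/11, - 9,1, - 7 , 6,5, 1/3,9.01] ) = [  -  9, - 9, - 7,-6, - 3.26, 0,1/3,1/3,5/13, 7/11, 1, 5 , 6,9.01] 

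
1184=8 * 148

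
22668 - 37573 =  - 14905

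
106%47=12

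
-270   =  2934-3204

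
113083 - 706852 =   -  593769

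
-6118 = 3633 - 9751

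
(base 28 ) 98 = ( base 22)BI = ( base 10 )260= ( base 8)404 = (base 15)125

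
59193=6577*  9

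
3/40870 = 3/40870  =  0.00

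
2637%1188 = 261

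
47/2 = 47/2 = 23.50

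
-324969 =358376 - 683345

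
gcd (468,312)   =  156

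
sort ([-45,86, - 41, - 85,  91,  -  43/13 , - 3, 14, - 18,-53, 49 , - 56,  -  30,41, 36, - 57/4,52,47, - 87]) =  [ - 87, - 85, - 56, - 53,- 45,-41, - 30, - 18,  -  57/4, - 43/13,- 3 , 14,36 , 41,47,49, 52 , 86,91 ] 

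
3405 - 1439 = 1966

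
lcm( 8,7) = 56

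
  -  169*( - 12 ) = 2028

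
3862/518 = 7 + 118/259  =  7.46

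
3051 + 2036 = 5087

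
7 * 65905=461335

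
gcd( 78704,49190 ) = 9838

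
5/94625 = 1/18925  =  0.00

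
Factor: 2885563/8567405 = 169739/503965 = 5^( - 1 )*7^(-2)*11^(-2 ) * 17^(  -  1 )*269^1*631^1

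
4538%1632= 1274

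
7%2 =1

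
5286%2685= 2601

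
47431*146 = 6924926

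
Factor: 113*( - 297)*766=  - 2^1*3^3*11^1 *113^1*383^1 = - 25707726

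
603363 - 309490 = 293873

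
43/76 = 43/76 = 0.57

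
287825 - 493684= - 205859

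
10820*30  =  324600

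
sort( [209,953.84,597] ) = [209,597,953.84]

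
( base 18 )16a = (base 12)30a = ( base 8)672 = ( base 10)442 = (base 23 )j5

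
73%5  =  3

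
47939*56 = 2684584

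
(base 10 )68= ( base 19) 3b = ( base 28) 2c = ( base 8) 104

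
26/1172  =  13/586 =0.02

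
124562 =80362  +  44200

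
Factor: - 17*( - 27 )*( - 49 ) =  - 22491 = - 3^3 * 7^2*17^1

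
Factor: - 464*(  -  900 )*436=182073600 = 2^8* 3^2*5^2*29^1 * 109^1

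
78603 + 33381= 111984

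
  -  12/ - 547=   12/547= 0.02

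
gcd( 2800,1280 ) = 80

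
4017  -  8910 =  - 4893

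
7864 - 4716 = 3148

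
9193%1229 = 590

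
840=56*15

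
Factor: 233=233^1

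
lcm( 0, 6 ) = 0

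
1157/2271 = 1157/2271= 0.51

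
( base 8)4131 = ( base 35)1q2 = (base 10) 2137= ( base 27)2P4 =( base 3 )2221011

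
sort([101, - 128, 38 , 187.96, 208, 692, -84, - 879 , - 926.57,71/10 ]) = [- 926.57, - 879 ,-128, - 84, 71/10, 38, 101, 187.96,208,692 ]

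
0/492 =0=   0.00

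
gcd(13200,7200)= 1200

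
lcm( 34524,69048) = 69048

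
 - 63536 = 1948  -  65484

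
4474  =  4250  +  224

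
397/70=397/70 = 5.67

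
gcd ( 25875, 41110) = 5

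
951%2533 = 951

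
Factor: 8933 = 8933^1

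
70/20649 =70/20649 = 0.00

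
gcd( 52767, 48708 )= 4059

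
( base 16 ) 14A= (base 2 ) 101001010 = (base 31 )AK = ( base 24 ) di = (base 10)330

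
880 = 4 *220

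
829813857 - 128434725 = 701379132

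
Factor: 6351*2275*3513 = 50757668325= 3^2 * 5^2 *7^1 * 13^1*29^1 * 73^1 * 1171^1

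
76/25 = 3 + 1/25= 3.04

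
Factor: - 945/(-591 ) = 315/197 = 3^2 * 5^1 * 7^1*197^( - 1 )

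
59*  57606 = 3398754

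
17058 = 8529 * 2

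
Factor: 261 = 3^2*29^1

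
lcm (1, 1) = 1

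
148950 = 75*1986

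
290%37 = 31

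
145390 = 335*434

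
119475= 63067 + 56408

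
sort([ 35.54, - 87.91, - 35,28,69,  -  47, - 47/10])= [ - 87.91, - 47, - 35, - 47/10,28, 35.54,69 ] 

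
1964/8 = 491/2 =245.50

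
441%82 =31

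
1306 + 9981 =11287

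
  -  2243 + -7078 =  - 9321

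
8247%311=161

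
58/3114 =29/1557= 0.02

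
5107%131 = 129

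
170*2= 340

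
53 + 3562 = 3615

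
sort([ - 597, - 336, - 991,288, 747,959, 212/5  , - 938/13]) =[-991,-597,-336, - 938/13, 212/5, 288, 747 , 959 ]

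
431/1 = 431 = 431.00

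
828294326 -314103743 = 514190583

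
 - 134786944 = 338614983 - 473401927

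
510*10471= 5340210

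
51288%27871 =23417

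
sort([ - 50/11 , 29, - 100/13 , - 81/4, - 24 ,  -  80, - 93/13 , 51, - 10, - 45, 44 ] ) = [ - 80 ,-45,- 24,-81/4, - 10,- 100/13, - 93/13,-50/11, 29,44, 51 ] 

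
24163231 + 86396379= 110559610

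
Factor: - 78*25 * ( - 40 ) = 78000 =2^4*3^1* 5^3*13^1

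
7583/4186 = 1+3397/4186 = 1.81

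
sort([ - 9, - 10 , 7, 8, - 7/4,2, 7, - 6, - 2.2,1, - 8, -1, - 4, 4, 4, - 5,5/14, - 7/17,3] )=[ - 10, - 9, - 8, - 6, - 5, - 4, - 2.2, - 7/4, - 1, - 7/17, 5/14,1,2,3,4, 4, 7,7 , 8 ] 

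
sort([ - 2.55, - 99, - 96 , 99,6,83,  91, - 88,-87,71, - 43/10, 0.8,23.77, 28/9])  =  [ - 99, - 96, - 88, - 87, - 43/10, - 2.55,0.8 , 28/9, 6,23.77,  71, 83,91, 99 ] 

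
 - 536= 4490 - 5026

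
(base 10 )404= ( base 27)EQ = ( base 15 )1BE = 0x194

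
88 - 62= 26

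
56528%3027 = 2042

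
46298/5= 46298/5 = 9259.60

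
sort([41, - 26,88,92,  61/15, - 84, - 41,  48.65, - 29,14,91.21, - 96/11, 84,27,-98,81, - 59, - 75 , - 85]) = [ - 98, - 85, - 84 , - 75, - 59, - 41, - 29, - 26, - 96/11,61/15, 14,27,41,48.65,81,  84, 88 , 91.21,92]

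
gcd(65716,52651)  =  1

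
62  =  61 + 1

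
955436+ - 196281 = 759155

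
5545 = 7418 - 1873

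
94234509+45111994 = 139346503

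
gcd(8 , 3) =1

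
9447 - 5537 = 3910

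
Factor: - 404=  - 2^2*101^1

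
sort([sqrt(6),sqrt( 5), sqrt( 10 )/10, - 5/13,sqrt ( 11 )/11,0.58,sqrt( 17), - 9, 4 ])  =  [  -  9, - 5/13,sqrt(  11 )/11, sqrt( 10 ) /10,0.58,sqrt( 5),sqrt (6 ), 4,sqrt(17 ) ] 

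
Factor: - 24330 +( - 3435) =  - 27765 = - 3^2*5^1*617^1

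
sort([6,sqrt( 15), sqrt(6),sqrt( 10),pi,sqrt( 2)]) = [sqrt( 2 ),sqrt (6 ), pi, sqrt ( 10 ), sqrt(15 ),6 ]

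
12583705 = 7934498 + 4649207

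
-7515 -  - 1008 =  - 6507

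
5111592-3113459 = 1998133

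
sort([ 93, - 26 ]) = [ - 26,93 ] 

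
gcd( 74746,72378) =2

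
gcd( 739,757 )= 1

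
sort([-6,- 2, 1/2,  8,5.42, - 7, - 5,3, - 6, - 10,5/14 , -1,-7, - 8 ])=[- 10, - 8, - 7,-7,- 6,  -  6, - 5, - 2,-1 , 5/14,1/2,3,5.42,8 ] 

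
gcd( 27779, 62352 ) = 1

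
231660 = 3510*66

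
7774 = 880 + 6894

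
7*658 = 4606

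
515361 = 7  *73623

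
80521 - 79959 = 562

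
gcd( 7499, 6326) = 1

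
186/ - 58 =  - 93/29 =- 3.21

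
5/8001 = 5/8001 = 0.00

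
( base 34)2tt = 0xCFF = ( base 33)31r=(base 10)3327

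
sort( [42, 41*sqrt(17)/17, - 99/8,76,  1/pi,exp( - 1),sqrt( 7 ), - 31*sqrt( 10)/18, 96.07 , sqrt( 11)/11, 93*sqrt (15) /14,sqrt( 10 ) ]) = [ - 99/8 ,-31*sqrt( 10) /18,sqrt( 11) /11 , 1/pi,  exp( - 1 )  ,  sqrt( 7),sqrt( 10 ),41*sqrt ( 17 ) /17,93 * sqrt( 15)/14, 42,76, 96.07] 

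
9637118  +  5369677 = 15006795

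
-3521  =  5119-8640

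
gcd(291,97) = 97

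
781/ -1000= - 1 + 219/1000 = -0.78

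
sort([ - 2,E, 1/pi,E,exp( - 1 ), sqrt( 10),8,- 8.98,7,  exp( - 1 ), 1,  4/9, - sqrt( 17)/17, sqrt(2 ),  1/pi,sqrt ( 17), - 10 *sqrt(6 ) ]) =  [ - 10*sqrt (6),- 8.98, - 2, - sqrt( 17) /17,1/pi,1/pi,exp( - 1),  exp( - 1 ),4/9,1, sqrt(2), E, E , sqrt( 10),sqrt (17 ),7 , 8] 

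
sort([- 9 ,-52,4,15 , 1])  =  [ - 52, - 9, 1,4, 15 ]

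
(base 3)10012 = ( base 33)2k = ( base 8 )126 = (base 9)105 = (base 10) 86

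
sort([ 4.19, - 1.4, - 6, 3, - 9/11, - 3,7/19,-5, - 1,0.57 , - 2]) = [ - 6, - 5, - 3,- 2,-1.4, - 1, - 9/11, 7/19,0.57 , 3,4.19]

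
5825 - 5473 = 352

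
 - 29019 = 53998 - 83017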